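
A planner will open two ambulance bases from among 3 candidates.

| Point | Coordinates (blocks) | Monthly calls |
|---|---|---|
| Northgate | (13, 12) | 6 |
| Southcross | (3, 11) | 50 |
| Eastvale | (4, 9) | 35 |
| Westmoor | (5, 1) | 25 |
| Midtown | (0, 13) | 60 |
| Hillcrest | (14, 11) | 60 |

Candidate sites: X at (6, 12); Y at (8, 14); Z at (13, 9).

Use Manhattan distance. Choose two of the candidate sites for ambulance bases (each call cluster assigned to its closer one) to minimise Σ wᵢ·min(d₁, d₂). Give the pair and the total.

{X, Z}, total 1293

Evaluate every pair (each demand assigned to the nearer of the two):
  {X, Z}: total = 1293
  {X, Y}: total = 1677
  {Y, Z}: total = 1853
Best pair: {X, Z} with total 1293.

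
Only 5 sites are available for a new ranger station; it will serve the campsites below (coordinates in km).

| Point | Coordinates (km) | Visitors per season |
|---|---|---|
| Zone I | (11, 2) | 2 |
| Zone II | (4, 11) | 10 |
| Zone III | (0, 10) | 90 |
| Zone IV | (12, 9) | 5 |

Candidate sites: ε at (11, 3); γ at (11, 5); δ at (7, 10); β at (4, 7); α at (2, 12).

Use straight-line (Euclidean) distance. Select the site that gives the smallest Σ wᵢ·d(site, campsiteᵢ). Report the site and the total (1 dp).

Total weighted distance at each candidate:
  ε (11, 3): total = 1312.2
  γ (11, 5): total = 1206.3
  δ (7, 10): total = 705.0
  β (4, 7): total = 548.4
  α (2, 12): total = 356.0
Minimum is at α with total 356.0 km.

α, total 356.0 km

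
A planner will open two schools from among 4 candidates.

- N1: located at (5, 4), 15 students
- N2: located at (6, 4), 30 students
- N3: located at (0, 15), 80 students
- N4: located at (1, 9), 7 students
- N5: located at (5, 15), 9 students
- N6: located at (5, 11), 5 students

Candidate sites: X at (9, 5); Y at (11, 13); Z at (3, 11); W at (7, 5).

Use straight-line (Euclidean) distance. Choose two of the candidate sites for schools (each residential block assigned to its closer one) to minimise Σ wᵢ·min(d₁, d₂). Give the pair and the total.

Evaluate every pair (each demand assigned to the nearer of the two):
  {Z, W}: total = 546.0
  {X, Z}: total = 626.8
  {Y, Z}: total = 807.7
  {Y, W}: total = 1109.4
  {X, Y}: total = 1202.3
  {X, W}: total = 1226.4
Best pair: {Z, W} with total 546.0.

{Z, W}, total 546.0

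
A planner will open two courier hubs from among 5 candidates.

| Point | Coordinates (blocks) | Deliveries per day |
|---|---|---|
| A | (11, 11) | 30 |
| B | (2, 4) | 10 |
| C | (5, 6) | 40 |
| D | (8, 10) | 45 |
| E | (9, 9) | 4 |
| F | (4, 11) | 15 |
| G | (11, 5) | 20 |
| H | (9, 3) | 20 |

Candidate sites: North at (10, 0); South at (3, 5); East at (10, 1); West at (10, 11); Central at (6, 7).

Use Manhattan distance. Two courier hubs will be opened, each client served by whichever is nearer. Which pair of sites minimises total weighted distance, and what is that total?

{West, Central}, total 697

Evaluate every pair (each demand assigned to the nearer of the two):
  {West, Central}: total = 697
  {South, West}: total = 707
  {East, Central}: total = 915
  {East, West}: total = 937
  {North, Central}: total = 955
  {South, Central}: total = 985
  {North, West}: total = 987
  {South, East}: total = 1221
  {North, South}: total = 1295
  {North, East}: total = 1771
Best pair: {West, Central} with total 697.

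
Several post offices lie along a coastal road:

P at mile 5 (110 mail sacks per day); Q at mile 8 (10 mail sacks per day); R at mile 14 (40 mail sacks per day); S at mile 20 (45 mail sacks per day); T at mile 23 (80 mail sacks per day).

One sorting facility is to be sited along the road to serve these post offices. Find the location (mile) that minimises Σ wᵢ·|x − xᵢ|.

For a sum of weighted absolute distances on a line, the optimum is the weighted median (not the mean). Total weight W = 285; half-weight = 142.5.
Sort by position and accumulate weight:
  mile 5 (P, w=110) → cum 110
  mile 8 (Q, w=10) → cum 120
  mile 14 (R, w=40) → cum 160  ≥ 142.5 → median here
  mile 20 (S, w=45) → cum 205
  mile 23 (T, w=80) → cum 285
Optimal location: mile 14.

x = 14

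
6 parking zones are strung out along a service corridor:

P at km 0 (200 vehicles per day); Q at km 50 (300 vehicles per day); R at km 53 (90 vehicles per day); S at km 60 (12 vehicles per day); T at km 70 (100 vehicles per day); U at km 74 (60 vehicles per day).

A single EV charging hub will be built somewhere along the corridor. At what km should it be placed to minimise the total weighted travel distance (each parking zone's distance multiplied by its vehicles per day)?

For a sum of weighted absolute distances on a line, the optimum is the weighted median (not the mean). Total weight W = 762; half-weight = 381.
Sort by position and accumulate weight:
  km 0 (P, w=200) → cum 200
  km 50 (Q, w=300) → cum 500  ≥ 381 → median here
  km 53 (R, w=90) → cum 590
  km 60 (S, w=12) → cum 602
  km 70 (T, w=100) → cum 702
  km 74 (U, w=60) → cum 762
Optimal location: km 50.

x = 50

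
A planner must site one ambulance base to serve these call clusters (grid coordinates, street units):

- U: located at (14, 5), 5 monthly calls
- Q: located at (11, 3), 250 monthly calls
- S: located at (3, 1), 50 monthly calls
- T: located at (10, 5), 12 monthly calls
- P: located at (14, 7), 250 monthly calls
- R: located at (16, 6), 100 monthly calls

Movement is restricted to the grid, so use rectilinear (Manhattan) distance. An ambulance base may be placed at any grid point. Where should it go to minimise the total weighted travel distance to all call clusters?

Manhattan distance separates: Σwᵢ(|x−xᵢ|+|y−yᵢ|) = Σwᵢ|x−xᵢ| + Σwᵢ|y−yᵢ|, so x and y are optimised independently as 1-D weighted medians.
Total weight W = 667; half = 333.5.
x-coordinate, sorted with cumulative weight:
  x=3 (S, w=50) cum 50
  x=10 (T, w=12) cum 62
  x=11 (Q, w=250) cum 312
  x=14 (U, w=5) cum 317
  x=14 (P, w=250) cum 567  ← median
  x=16 (R, w=100) cum 667
⇒ x* = 14
y-coordinate, sorted with cumulative weight:
  y=1 (S, w=50) cum 50
  y=3 (Q, w=250) cum 300
  y=5 (U, w=5) cum 305
  y=5 (T, w=12) cum 317
  y=6 (R, w=100) cum 417  ← median
  y=7 (P, w=250) cum 667
⇒ y* = 6

(14, 6)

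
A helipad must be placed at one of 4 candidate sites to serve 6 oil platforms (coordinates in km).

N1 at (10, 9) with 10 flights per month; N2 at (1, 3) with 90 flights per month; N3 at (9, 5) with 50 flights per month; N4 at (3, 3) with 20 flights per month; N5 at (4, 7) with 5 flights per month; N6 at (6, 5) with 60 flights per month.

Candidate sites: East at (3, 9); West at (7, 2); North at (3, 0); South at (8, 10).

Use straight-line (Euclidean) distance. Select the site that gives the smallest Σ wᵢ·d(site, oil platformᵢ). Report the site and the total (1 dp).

Total weighted distance at each candidate:
  East (3, 9): total = 1430.9
  West (7, 2): total = 1105.2
  North (3, 0): total = 1274.2
  South (8, 10): total = 1688.4
Minimum is at West with total 1105.2 km.

West, total 1105.2 km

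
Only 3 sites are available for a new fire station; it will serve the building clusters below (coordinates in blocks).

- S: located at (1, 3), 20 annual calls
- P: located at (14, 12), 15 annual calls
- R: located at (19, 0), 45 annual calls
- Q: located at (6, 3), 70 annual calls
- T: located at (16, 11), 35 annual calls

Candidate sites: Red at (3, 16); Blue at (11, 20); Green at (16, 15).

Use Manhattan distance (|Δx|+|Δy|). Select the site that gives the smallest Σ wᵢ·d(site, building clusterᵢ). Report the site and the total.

Total weighted distance at each candidate:
  Red (3, 16): total = 3715
  Blue (11, 20): total = 3995
  Green (16, 15): total = 3105
Minimum is at Green with total 3105 blocks.

Green, total 3105 blocks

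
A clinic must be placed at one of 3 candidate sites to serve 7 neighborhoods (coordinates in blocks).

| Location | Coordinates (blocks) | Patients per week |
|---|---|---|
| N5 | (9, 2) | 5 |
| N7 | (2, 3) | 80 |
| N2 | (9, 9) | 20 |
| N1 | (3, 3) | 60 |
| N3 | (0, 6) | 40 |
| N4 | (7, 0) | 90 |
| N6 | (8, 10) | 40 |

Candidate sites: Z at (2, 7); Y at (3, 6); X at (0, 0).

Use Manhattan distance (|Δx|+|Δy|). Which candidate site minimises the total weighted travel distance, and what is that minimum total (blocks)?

Total weighted distance at each candidate:
  Z (2, 7): total = 2420
  Y (3, 6): total = 2110
  X (0, 0): total = 2765
Minimum is at Y with total 2110 blocks.

Y, total 2110 blocks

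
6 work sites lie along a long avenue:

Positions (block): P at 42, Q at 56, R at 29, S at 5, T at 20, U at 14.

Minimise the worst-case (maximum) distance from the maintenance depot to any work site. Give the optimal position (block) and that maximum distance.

The 1-center on a line is the midpoint of the two extreme points: leftmost at 5, rightmost at 56.
Optimal location = (5 + 56)/2 = 30.5; maximum distance = (56 − 5)/2 = 25.5.

location 30.5, max distance 25.5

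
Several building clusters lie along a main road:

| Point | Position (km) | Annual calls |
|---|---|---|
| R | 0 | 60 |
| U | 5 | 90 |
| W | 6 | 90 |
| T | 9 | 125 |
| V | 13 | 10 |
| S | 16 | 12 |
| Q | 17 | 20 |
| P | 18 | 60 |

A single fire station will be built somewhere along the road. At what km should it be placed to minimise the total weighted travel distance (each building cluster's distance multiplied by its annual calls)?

For a sum of weighted absolute distances on a line, the optimum is the weighted median (not the mean). Total weight W = 467; half-weight = 233.5.
Sort by position and accumulate weight:
  km 0 (R, w=60) → cum 60
  km 5 (U, w=90) → cum 150
  km 6 (W, w=90) → cum 240  ≥ 233.5 → median here
  km 9 (T, w=125) → cum 365
  km 13 (V, w=10) → cum 375
  km 16 (S, w=12) → cum 387
  km 17 (Q, w=20) → cum 407
  km 18 (P, w=60) → cum 467
Optimal location: km 6.

x = 6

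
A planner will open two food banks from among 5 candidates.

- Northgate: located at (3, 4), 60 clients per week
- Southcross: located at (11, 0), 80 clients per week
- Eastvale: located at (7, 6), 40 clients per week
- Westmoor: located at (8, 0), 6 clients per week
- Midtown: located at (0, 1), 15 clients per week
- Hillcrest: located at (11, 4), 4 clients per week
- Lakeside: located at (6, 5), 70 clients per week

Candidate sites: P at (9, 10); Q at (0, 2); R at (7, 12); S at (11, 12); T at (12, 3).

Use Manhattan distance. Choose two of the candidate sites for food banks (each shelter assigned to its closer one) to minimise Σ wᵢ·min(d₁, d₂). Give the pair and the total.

{Q, T}, total 1565

Evaluate every pair (each demand assigned to the nearer of the two):
  {Q, T}: total = 1565
  {P, T}: total = 1980
  {R, T}: total = 1980
  {S, T}: total = 2060
  {P, Q}: total = 2167
  {Q, R}: total = 2263
  {Q, S}: total = 2397
  {P, R}: total = 2848
  {P, S}: total = 2848
  {R, S}: total = 2860
Best pair: {Q, T} with total 1565.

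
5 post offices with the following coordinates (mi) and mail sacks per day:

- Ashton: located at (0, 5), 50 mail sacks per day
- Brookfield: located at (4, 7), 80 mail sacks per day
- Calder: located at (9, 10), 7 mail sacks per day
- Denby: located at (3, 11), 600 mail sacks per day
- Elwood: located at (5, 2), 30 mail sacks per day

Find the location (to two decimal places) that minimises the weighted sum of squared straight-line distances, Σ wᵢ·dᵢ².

The minimiser of Σwᵢ‖p−pᵢ‖² is the weighted centroid p* = (Σwᵢpᵢ)/(Σwᵢ).
Σwᵢ = 767.
Σwᵢxᵢ = 50·0 + 80·4 + 7·9 + 600·3 + 30·5 = 2333.
Σwᵢyᵢ = 50·5 + 80·7 + 7·10 + 600·11 + 30·2 = 7540.
x* = 2333/767 = 3.04, y* = 7540/767 = 9.83.

(3.04, 9.83)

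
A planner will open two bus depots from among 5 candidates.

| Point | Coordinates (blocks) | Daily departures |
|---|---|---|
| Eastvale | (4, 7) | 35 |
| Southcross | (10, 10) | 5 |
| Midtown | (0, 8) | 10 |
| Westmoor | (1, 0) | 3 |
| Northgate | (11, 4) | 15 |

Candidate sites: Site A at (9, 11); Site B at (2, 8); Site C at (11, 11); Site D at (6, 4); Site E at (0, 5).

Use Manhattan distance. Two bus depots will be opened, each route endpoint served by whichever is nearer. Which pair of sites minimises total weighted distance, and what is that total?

{Site B, Site C}, total 267

Evaluate every pair (each demand assigned to the nearer of the two):
  {Site B, Site C}: total = 267
  {Site B, Site D}: total = 277
  {Site A, Site B}: total = 297
  {Site D, Site E}: total = 348
  {Site B, Site E}: total = 373
  {Site C, Site E}: total = 373
  {Site A, Site D}: total = 387
  {Site C, Site D}: total = 387
  {Site A, Site E}: total = 403
  {Site A, Site C}: total = 607
Best pair: {Site B, Site C} with total 267.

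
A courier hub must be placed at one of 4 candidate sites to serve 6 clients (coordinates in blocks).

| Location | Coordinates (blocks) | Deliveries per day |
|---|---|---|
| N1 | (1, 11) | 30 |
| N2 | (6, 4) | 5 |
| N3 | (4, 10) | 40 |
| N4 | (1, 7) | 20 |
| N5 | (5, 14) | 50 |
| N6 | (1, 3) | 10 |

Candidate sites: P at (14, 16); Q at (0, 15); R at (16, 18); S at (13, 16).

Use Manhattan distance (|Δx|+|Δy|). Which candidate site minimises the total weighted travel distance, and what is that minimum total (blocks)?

Total weighted distance at each candidate:
  P (14, 16): total = 2530
  Q (0, 15): total = 1205
  R (16, 18): total = 3150
  S (13, 16): total = 2375
Minimum is at Q with total 1205 blocks.

Q, total 1205 blocks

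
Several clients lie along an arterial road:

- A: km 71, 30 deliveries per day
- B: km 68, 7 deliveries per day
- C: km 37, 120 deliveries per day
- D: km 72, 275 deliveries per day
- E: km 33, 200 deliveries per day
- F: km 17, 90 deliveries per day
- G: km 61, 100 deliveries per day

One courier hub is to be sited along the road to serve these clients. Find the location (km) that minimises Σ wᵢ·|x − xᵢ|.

For a sum of weighted absolute distances on a line, the optimum is the weighted median (not the mean). Total weight W = 822; half-weight = 411.
Sort by position and accumulate weight:
  km 17 (F, w=90) → cum 90
  km 33 (E, w=200) → cum 290
  km 37 (C, w=120) → cum 410
  km 61 (G, w=100) → cum 510  ≥ 411 → median here
  km 68 (B, w=7) → cum 517
  km 71 (A, w=30) → cum 547
  km 72 (D, w=275) → cum 822
Optimal location: km 61.

x = 61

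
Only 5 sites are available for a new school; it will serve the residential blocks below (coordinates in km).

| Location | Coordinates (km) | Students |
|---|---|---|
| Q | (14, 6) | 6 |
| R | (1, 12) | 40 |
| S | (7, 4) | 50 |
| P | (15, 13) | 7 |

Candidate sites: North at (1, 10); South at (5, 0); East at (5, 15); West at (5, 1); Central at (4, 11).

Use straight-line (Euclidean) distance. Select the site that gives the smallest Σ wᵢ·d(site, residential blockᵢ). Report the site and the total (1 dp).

Central, total 652.6 km

Total weighted distance at each candidate:
  North (1, 10): total = 686.1
  South (5, 0): total = 909.3
  East (5, 15): total = 906.8
  West (5, 1): total = 819.6
  Central (4, 11): total = 652.6
Minimum is at Central with total 652.6 km.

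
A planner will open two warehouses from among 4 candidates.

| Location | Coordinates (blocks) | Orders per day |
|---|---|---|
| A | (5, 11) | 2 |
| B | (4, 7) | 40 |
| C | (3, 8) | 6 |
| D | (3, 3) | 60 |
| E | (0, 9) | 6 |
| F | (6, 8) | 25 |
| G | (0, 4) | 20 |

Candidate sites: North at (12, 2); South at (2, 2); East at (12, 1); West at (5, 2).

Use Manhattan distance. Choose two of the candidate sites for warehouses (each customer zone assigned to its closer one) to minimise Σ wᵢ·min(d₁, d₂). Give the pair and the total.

{South, West}, total 729

Evaluate every pair (each demand assigned to the nearer of the two):
  {South, West}: total = 729
  {North, South}: total = 850
  {South, East}: total = 850
  {North, West}: total = 873
  {East, West}: total = 873
  {North, East}: total = 1936
Best pair: {South, West} with total 729.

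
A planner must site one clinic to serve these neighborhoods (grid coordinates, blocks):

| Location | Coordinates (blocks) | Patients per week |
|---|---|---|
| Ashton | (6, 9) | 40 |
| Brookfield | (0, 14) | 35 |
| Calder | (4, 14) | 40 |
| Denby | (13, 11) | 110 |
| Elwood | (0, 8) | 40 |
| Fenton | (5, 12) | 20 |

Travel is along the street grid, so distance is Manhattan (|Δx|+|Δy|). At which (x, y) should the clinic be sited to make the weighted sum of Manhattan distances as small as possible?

(6, 11)

Manhattan distance separates: Σwᵢ(|x−xᵢ|+|y−yᵢ|) = Σwᵢ|x−xᵢ| + Σwᵢ|y−yᵢ|, so x and y are optimised independently as 1-D weighted medians.
Total weight W = 285; half = 142.5.
x-coordinate, sorted with cumulative weight:
  x=0 (Brookfield, w=35) cum 35
  x=0 (Elwood, w=40) cum 75
  x=4 (Calder, w=40) cum 115
  x=5 (Fenton, w=20) cum 135
  x=6 (Ashton, w=40) cum 175  ← median
  x=13 (Denby, w=110) cum 285
⇒ x* = 6
y-coordinate, sorted with cumulative weight:
  y=8 (Elwood, w=40) cum 40
  y=9 (Ashton, w=40) cum 80
  y=11 (Denby, w=110) cum 190  ← median
  y=12 (Fenton, w=20) cum 210
  y=14 (Brookfield, w=35) cum 245
  y=14 (Calder, w=40) cum 285
⇒ y* = 11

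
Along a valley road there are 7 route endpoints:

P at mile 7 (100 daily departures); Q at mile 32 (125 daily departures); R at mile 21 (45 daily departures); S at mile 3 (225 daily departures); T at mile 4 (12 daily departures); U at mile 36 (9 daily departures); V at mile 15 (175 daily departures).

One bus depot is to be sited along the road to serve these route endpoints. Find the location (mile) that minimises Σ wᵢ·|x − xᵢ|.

For a sum of weighted absolute distances on a line, the optimum is the weighted median (not the mean). Total weight W = 691; half-weight = 345.5.
Sort by position and accumulate weight:
  mile 3 (S, w=225) → cum 225
  mile 4 (T, w=12) → cum 237
  mile 7 (P, w=100) → cum 337
  mile 15 (V, w=175) → cum 512  ≥ 345.5 → median here
  mile 21 (R, w=45) → cum 557
  mile 32 (Q, w=125) → cum 682
  mile 36 (U, w=9) → cum 691
Optimal location: mile 15.

x = 15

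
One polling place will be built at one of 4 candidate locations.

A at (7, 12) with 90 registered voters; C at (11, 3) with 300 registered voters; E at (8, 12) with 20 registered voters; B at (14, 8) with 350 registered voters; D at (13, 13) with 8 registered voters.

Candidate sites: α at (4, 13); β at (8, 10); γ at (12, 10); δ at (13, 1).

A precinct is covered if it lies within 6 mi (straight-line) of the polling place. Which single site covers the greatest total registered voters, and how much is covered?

Coverage radius r = 6 mi; a point is covered iff (Δx)²+(Δy)² ≤ 6² = 36.
  α (4, 13): covers {A, E} → 110
  β (8, 10): covers {A, E, D} → 118
  γ (12, 10): covers {A, E, B, D} → 468
  δ (13, 1): covers {C} → 300
Maximum coverage at γ: 468 registered voters.

γ, covering 468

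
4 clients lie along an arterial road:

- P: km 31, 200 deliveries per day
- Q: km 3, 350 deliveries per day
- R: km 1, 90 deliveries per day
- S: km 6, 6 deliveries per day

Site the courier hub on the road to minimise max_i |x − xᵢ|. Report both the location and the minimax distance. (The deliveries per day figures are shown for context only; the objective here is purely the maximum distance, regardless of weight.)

location 16, max distance 15

The 1-center on a line is the midpoint of the two extreme points: leftmost at 1, rightmost at 31.
Optimal location = (1 + 31)/2 = 16; maximum distance = (31 − 1)/2 = 15.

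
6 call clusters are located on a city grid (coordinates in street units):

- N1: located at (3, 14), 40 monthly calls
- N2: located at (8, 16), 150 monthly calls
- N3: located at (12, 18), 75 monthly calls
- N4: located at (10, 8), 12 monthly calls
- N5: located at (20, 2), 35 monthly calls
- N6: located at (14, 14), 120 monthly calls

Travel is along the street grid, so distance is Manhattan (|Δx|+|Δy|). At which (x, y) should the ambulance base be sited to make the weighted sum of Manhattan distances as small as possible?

(12, 16)

Manhattan distance separates: Σwᵢ(|x−xᵢ|+|y−yᵢ|) = Σwᵢ|x−xᵢ| + Σwᵢ|y−yᵢ|, so x and y are optimised independently as 1-D weighted medians.
Total weight W = 432; half = 216.
x-coordinate, sorted with cumulative weight:
  x=3 (N1, w=40) cum 40
  x=8 (N2, w=150) cum 190
  x=10 (N4, w=12) cum 202
  x=12 (N3, w=75) cum 277  ← median
  x=14 (N6, w=120) cum 397
  x=20 (N5, w=35) cum 432
⇒ x* = 12
y-coordinate, sorted with cumulative weight:
  y=2 (N5, w=35) cum 35
  y=8 (N4, w=12) cum 47
  y=14 (N1, w=40) cum 87
  y=14 (N6, w=120) cum 207
  y=16 (N2, w=150) cum 357  ← median
  y=18 (N3, w=75) cum 432
⇒ y* = 16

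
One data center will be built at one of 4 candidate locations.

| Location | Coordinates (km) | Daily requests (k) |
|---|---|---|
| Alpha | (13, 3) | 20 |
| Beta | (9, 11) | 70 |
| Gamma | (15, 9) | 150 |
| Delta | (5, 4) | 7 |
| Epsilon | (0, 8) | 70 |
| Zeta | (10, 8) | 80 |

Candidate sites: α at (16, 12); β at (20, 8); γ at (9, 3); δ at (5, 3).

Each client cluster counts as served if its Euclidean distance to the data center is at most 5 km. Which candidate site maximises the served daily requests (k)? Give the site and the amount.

α, covering 150

Coverage radius r = 5 km; a point is covered iff (Δx)²+(Δy)² ≤ 5² = 25.
  α (16, 12): covers {Gamma} → 150
  β (20, 8): covers {none} → 0
  γ (9, 3): covers {Alpha, Delta} → 27
  δ (5, 3): covers {Delta} → 7
Maximum coverage at α: 150 daily requests (k).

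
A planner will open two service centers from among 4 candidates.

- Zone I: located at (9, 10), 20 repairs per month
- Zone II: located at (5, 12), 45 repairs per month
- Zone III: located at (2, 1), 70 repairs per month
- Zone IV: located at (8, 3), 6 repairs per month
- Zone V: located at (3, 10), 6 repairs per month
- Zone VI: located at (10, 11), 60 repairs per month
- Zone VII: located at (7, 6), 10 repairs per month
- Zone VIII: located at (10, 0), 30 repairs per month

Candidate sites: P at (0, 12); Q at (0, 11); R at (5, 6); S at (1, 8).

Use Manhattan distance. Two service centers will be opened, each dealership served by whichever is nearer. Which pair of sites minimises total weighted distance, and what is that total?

{P, R}, total 1961

Evaluate every pair (each demand assigned to the nearer of the two):
  {P, R}: total = 1961
  {Q, R}: total = 2000
  {R, S}: total = 2000
  {Q, S}: total = 2316
  {P, S}: total = 2331
  {P, Q}: total = 2735
Best pair: {P, R} with total 1961.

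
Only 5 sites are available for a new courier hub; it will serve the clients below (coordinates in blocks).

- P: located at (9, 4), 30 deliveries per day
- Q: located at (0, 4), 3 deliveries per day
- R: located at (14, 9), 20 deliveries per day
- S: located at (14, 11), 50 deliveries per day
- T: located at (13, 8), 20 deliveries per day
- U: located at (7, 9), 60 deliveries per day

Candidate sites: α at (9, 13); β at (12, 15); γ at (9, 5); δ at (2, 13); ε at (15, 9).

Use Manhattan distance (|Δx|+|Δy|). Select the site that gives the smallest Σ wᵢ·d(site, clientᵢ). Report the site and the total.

ε, total 1100 blocks

Total weighted distance at each candidate:
  α (9, 13): total = 1394
  β (12, 15): total = 1769
  γ (9, 5): total = 1290
  δ (2, 13): total = 2393
  ε (15, 9): total = 1100
Minimum is at ε with total 1100 blocks.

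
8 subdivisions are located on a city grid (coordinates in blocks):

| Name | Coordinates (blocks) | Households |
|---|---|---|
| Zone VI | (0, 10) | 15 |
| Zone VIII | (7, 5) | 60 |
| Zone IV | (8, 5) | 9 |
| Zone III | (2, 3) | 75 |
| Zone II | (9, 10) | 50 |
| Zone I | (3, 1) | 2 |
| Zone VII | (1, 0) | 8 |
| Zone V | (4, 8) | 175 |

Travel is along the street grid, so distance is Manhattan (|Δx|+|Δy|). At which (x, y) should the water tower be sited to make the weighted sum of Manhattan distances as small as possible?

Manhattan distance separates: Σwᵢ(|x−xᵢ|+|y−yᵢ|) = Σwᵢ|x−xᵢ| + Σwᵢ|y−yᵢ|, so x and y are optimised independently as 1-D weighted medians.
Total weight W = 394; half = 197.
x-coordinate, sorted with cumulative weight:
  x=0 (Zone VI, w=15) cum 15
  x=1 (Zone VII, w=8) cum 23
  x=2 (Zone III, w=75) cum 98
  x=3 (Zone I, w=2) cum 100
  x=4 (Zone V, w=175) cum 275  ← median
  x=7 (Zone VIII, w=60) cum 335
  x=8 (Zone IV, w=9) cum 344
  x=9 (Zone II, w=50) cum 394
⇒ x* = 4
y-coordinate, sorted with cumulative weight:
  y=0 (Zone VII, w=8) cum 8
  y=1 (Zone I, w=2) cum 10
  y=3 (Zone III, w=75) cum 85
  y=5 (Zone VIII, w=60) cum 145
  y=5 (Zone IV, w=9) cum 154
  y=8 (Zone V, w=175) cum 329  ← median
  y=10 (Zone VI, w=15) cum 344
  y=10 (Zone II, w=50) cum 394
⇒ y* = 8

(4, 8)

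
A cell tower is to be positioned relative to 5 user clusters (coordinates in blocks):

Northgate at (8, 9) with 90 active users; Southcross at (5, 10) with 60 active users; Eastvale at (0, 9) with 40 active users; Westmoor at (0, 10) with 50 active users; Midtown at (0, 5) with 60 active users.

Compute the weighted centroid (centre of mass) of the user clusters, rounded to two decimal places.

The minimiser of Σwᵢ‖p−pᵢ‖² is the weighted centroid p* = (Σwᵢpᵢ)/(Σwᵢ).
Σwᵢ = 300.
Σwᵢxᵢ = 90·8 + 60·5 + 40·0 + 50·0 + 60·0 = 1020.
Σwᵢyᵢ = 90·9 + 60·10 + 40·9 + 50·10 + 60·5 = 2570.
x* = 1020/300 = 3.40, y* = 2570/300 = 8.57.

(3.40, 8.57)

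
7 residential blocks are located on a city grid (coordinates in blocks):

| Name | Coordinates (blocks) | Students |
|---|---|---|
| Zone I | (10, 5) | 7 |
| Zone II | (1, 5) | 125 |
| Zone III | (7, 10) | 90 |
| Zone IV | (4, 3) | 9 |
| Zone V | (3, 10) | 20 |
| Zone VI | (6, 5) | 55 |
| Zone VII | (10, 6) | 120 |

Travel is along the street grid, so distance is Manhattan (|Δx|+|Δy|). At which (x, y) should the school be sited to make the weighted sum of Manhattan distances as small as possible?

Manhattan distance separates: Σwᵢ(|x−xᵢ|+|y−yᵢ|) = Σwᵢ|x−xᵢ| + Σwᵢ|y−yᵢ|, so x and y are optimised independently as 1-D weighted medians.
Total weight W = 426; half = 213.
x-coordinate, sorted with cumulative weight:
  x=1 (Zone II, w=125) cum 125
  x=3 (Zone V, w=20) cum 145
  x=4 (Zone IV, w=9) cum 154
  x=6 (Zone VI, w=55) cum 209
  x=7 (Zone III, w=90) cum 299  ← median
  x=10 (Zone I, w=7) cum 306
  x=10 (Zone VII, w=120) cum 426
⇒ x* = 7
y-coordinate, sorted with cumulative weight:
  y=3 (Zone IV, w=9) cum 9
  y=5 (Zone I, w=7) cum 16
  y=5 (Zone II, w=125) cum 141
  y=5 (Zone VI, w=55) cum 196
  y=6 (Zone VII, w=120) cum 316  ← median
  y=10 (Zone III, w=90) cum 406
  y=10 (Zone V, w=20) cum 426
⇒ y* = 6

(7, 6)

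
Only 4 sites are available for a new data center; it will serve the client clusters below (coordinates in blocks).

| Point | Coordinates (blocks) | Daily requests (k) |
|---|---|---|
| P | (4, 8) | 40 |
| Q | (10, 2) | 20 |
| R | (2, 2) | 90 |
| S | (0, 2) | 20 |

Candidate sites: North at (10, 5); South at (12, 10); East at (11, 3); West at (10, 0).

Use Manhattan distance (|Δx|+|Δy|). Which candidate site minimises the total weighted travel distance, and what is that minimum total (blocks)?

Total weighted distance at each candidate:
  North (10, 5): total = 1670
  South (12, 10): total = 2620
  East (11, 3): total = 1660
  West (10, 0): total = 1740
Minimum is at East with total 1660 blocks.

East, total 1660 blocks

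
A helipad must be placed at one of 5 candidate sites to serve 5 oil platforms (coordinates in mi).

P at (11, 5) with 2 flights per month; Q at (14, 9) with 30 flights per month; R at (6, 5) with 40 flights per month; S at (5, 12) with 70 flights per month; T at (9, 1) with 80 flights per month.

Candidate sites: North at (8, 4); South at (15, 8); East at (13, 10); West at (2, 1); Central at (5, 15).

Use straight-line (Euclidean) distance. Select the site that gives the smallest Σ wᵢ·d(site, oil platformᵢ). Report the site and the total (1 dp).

North, total 1181.1 mi

Total weighted distance at each candidate:
  North (8, 4): total = 1181.1
  South (15, 8): total = 1923.4
  East (13, 10): total = 1762.4
  West (2, 1): total = 2036.8
  Central (5, 15): total = 2124.6
Minimum is at North with total 1181.1 mi.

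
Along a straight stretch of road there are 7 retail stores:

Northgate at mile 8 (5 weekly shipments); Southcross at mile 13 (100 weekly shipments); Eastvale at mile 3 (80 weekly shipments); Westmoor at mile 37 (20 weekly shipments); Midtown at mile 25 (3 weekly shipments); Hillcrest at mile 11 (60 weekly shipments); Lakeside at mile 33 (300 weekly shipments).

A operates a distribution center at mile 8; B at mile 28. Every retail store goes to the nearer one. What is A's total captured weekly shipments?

The indifferent point is the midpoint (8+28)/2 = 18; retail stores left of it (closer to A at 8) go to A, those right go to B.
  Eastvale at 3 (w=80) → A
  Northgate at 8 (w=5) → A
  Hillcrest at 11 (w=60) → A
  Southcross at 13 (w=100) → A
  Midtown at 25 (w=3) → B
  Lakeside at 33 (w=300) → B
  Westmoor at 37 (w=20) → B
A captures 245; B captures 323.

245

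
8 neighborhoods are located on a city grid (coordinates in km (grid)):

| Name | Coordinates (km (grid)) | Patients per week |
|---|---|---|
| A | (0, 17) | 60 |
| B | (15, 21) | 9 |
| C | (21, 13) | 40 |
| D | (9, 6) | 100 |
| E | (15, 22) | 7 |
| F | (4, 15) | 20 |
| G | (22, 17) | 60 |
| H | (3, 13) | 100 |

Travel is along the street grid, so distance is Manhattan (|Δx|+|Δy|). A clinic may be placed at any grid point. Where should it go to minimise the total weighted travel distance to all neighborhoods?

(9, 13)

Manhattan distance separates: Σwᵢ(|x−xᵢ|+|y−yᵢ|) = Σwᵢ|x−xᵢ| + Σwᵢ|y−yᵢ|, so x and y are optimised independently as 1-D weighted medians.
Total weight W = 396; half = 198.
x-coordinate, sorted with cumulative weight:
  x=0 (A, w=60) cum 60
  x=3 (H, w=100) cum 160
  x=4 (F, w=20) cum 180
  x=9 (D, w=100) cum 280  ← median
  x=15 (B, w=9) cum 289
  x=15 (E, w=7) cum 296
  x=21 (C, w=40) cum 336
  x=22 (G, w=60) cum 396
⇒ x* = 9
y-coordinate, sorted with cumulative weight:
  y=6 (D, w=100) cum 100
  y=13 (C, w=40) cum 140
  y=13 (H, w=100) cum 240  ← median
  y=15 (F, w=20) cum 260
  y=17 (A, w=60) cum 320
  y=17 (G, w=60) cum 380
  y=21 (B, w=9) cum 389
  y=22 (E, w=7) cum 396
⇒ y* = 13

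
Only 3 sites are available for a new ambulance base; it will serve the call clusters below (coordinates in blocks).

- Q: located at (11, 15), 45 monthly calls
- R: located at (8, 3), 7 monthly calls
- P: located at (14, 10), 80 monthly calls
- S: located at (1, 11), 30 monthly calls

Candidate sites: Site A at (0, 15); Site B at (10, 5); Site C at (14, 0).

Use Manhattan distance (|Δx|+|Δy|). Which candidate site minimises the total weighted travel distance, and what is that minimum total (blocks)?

Site B, total 1693 blocks

Total weighted distance at each candidate:
  Site A (0, 15): total = 2305
  Site B (10, 5): total = 1693
  Site C (14, 0): total = 2393
Minimum is at Site B with total 1693 blocks.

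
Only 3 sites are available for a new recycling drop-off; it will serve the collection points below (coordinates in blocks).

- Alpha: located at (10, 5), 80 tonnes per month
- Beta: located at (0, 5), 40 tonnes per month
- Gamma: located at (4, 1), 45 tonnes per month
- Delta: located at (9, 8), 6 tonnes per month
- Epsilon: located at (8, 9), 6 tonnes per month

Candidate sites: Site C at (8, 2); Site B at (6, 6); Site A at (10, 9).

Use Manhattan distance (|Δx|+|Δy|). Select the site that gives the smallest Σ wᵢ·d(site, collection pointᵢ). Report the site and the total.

Site B, total 1055 blocks

Total weighted distance at each candidate:
  Site C (8, 2): total = 1149
  Site B (6, 6): total = 1055
  Site A (10, 9): total = 1534
Minimum is at Site B with total 1055 blocks.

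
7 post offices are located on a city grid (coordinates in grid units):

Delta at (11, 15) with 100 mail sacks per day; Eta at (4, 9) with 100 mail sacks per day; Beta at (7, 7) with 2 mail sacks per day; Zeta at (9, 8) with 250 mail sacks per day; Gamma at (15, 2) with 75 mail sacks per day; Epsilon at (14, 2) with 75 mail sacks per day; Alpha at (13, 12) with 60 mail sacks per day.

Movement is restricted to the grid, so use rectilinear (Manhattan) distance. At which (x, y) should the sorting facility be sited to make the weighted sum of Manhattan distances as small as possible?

Manhattan distance separates: Σwᵢ(|x−xᵢ|+|y−yᵢ|) = Σwᵢ|x−xᵢ| + Σwᵢ|y−yᵢ|, so x and y are optimised independently as 1-D weighted medians.
Total weight W = 662; half = 331.
x-coordinate, sorted with cumulative weight:
  x=4 (Eta, w=100) cum 100
  x=7 (Beta, w=2) cum 102
  x=9 (Zeta, w=250) cum 352  ← median
  x=11 (Delta, w=100) cum 452
  x=13 (Alpha, w=60) cum 512
  x=14 (Epsilon, w=75) cum 587
  x=15 (Gamma, w=75) cum 662
⇒ x* = 9
y-coordinate, sorted with cumulative weight:
  y=2 (Gamma, w=75) cum 75
  y=2 (Epsilon, w=75) cum 150
  y=7 (Beta, w=2) cum 152
  y=8 (Zeta, w=250) cum 402  ← median
  y=9 (Eta, w=100) cum 502
  y=12 (Alpha, w=60) cum 562
  y=15 (Delta, w=100) cum 662
⇒ y* = 8

(9, 8)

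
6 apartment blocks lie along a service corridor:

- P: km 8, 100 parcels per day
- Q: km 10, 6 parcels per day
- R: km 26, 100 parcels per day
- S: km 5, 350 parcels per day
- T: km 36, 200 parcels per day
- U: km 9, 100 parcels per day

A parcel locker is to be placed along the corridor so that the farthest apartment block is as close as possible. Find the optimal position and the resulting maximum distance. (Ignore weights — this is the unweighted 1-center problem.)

The 1-center on a line is the midpoint of the two extreme points: leftmost at 5, rightmost at 36.
Optimal location = (5 + 36)/2 = 20.5; maximum distance = (36 − 5)/2 = 15.5.

location 20.5, max distance 15.5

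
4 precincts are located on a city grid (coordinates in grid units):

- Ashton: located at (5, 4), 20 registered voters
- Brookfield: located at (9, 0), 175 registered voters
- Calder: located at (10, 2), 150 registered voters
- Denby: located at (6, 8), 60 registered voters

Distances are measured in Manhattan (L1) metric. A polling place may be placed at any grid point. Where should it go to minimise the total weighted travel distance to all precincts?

(9, 2)

Manhattan distance separates: Σwᵢ(|x−xᵢ|+|y−yᵢ|) = Σwᵢ|x−xᵢ| + Σwᵢ|y−yᵢ|, so x and y are optimised independently as 1-D weighted medians.
Total weight W = 405; half = 202.5.
x-coordinate, sorted with cumulative weight:
  x=5 (Ashton, w=20) cum 20
  x=6 (Denby, w=60) cum 80
  x=9 (Brookfield, w=175) cum 255  ← median
  x=10 (Calder, w=150) cum 405
⇒ x* = 9
y-coordinate, sorted with cumulative weight:
  y=0 (Brookfield, w=175) cum 175
  y=2 (Calder, w=150) cum 325  ← median
  y=4 (Ashton, w=20) cum 345
  y=8 (Denby, w=60) cum 405
⇒ y* = 2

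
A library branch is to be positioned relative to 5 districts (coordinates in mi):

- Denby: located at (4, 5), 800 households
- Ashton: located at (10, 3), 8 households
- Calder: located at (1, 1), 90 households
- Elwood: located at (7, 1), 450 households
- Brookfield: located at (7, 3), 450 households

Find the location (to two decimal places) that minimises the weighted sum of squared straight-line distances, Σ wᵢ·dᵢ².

(5.38, 3.29)

The minimiser of Σwᵢ‖p−pᵢ‖² is the weighted centroid p* = (Σwᵢpᵢ)/(Σwᵢ).
Σwᵢ = 1798.
Σwᵢxᵢ = 800·4 + 8·10 + 90·1 + 450·7 + 450·7 = 9670.
Σwᵢyᵢ = 800·5 + 8·3 + 90·1 + 450·1 + 450·3 = 5914.
x* = 9670/1798 = 5.38, y* = 5914/1798 = 3.29.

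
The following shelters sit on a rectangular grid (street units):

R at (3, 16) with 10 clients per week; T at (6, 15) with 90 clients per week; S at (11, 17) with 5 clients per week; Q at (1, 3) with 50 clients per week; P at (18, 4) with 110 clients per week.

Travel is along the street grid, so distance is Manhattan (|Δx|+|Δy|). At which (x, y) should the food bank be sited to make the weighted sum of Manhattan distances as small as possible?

Manhattan distance separates: Σwᵢ(|x−xᵢ|+|y−yᵢ|) = Σwᵢ|x−xᵢ| + Σwᵢ|y−yᵢ|, so x and y are optimised independently as 1-D weighted medians.
Total weight W = 265; half = 132.5.
x-coordinate, sorted with cumulative weight:
  x=1 (Q, w=50) cum 50
  x=3 (R, w=10) cum 60
  x=6 (T, w=90) cum 150  ← median
  x=11 (S, w=5) cum 155
  x=18 (P, w=110) cum 265
⇒ x* = 6
y-coordinate, sorted with cumulative weight:
  y=3 (Q, w=50) cum 50
  y=4 (P, w=110) cum 160  ← median
  y=15 (T, w=90) cum 250
  y=16 (R, w=10) cum 260
  y=17 (S, w=5) cum 265
⇒ y* = 4

(6, 4)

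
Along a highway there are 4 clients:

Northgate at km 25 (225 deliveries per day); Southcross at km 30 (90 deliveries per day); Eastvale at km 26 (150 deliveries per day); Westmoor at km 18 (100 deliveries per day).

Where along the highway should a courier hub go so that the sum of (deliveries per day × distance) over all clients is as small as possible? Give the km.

x = 25

For a sum of weighted absolute distances on a line, the optimum is the weighted median (not the mean). Total weight W = 565; half-weight = 282.5.
Sort by position and accumulate weight:
  km 18 (Westmoor, w=100) → cum 100
  km 25 (Northgate, w=225) → cum 325  ≥ 282.5 → median here
  km 26 (Eastvale, w=150) → cum 475
  km 30 (Southcross, w=90) → cum 565
Optimal location: km 25.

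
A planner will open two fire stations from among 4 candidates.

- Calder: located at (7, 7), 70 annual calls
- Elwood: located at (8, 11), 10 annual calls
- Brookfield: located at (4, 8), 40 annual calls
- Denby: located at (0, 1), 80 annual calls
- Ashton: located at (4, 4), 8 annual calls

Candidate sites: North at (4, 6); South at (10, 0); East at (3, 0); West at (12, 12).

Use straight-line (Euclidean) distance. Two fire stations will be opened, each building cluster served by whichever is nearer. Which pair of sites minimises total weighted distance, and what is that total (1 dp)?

{North, East}, total 634.4

Evaluate every pair (each demand assigned to the nearer of the two):
  {North, East}: total = 634.4
  {North, West}: total = 870.8
  {North, South}: total = 893.6
  {East, West}: total = 1144.7
  {South, East}: total = 1253.4
  {South, West}: total = 1755.7
Best pair: {North, East} with total 634.4.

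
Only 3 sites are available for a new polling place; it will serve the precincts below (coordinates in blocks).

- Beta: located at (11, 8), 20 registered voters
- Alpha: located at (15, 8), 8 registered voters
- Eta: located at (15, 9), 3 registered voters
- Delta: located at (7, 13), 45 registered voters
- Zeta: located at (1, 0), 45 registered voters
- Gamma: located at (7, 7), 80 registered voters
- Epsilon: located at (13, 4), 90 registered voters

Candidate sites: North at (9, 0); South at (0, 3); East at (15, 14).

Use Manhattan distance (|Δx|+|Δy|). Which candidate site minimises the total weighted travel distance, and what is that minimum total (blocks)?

North, total 2832 blocks

Total weighted distance at each candidate:
  North (9, 0): total = 2832
  South (0, 3): total = 3628
  East (15, 14): total = 4208
Minimum is at North with total 2832 blocks.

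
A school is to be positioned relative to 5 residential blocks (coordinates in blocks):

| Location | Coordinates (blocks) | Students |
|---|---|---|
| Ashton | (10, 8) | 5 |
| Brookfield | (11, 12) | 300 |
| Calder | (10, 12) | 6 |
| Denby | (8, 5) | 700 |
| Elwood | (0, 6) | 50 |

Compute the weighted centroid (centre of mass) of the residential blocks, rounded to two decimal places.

(8.49, 7.08)

The minimiser of Σwᵢ‖p−pᵢ‖² is the weighted centroid p* = (Σwᵢpᵢ)/(Σwᵢ).
Σwᵢ = 1061.
Σwᵢxᵢ = 5·10 + 300·11 + 6·10 + 700·8 + 50·0 = 9010.
Σwᵢyᵢ = 5·8 + 300·12 + 6·12 + 700·5 + 50·6 = 7512.
x* = 9010/1061 = 8.49, y* = 7512/1061 = 7.08.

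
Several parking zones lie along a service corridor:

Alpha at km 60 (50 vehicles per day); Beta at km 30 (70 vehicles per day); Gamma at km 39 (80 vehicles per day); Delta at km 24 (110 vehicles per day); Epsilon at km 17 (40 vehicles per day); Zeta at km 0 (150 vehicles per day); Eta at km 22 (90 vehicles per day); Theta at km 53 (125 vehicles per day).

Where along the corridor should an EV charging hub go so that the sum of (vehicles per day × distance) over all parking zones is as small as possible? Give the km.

x = 24

For a sum of weighted absolute distances on a line, the optimum is the weighted median (not the mean). Total weight W = 715; half-weight = 357.5.
Sort by position and accumulate weight:
  km 0 (Zeta, w=150) → cum 150
  km 17 (Epsilon, w=40) → cum 190
  km 22 (Eta, w=90) → cum 280
  km 24 (Delta, w=110) → cum 390  ≥ 357.5 → median here
  km 30 (Beta, w=70) → cum 460
  km 39 (Gamma, w=80) → cum 540
  km 53 (Theta, w=125) → cum 665
  km 60 (Alpha, w=50) → cum 715
Optimal location: km 24.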